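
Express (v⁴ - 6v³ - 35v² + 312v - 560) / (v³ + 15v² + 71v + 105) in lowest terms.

By polynomial division,
  v⁴ - 6v³ - 35v² + 312v - 560 = (v - 21)(v³ + 15v² + 71v + 105) + (209v² + 1698v + 1645)
  v³ + 15v² + 71v + 105 = ((1/209)v + 1437/43681)(209v² + 1698v + 1645) + ((317520/43681)v + 2222640/43681)
  209v² + 1698v + 1645 = ((9129329/317520)v + 2053007/63504)((317520/43681)v + 2222640/43681) + (0)
Last nonzero remainder: (317520/43681)v + 2222640/43681. Dividing through by 317520/43681 gives the monic gcd v + 7.
Cancel v + 7 from numerator and denominator to get the reduced form.

(v³ - 13v² + 56v - 80)/(v² + 8v + 15)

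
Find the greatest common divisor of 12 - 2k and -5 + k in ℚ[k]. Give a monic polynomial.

Apply the Euclidean algorithm:
  -2k + 12 = (-2)(k - 5) + (2)
  k - 5 = ((1/2)k - 5/2)(2) + (0)
The last nonzero remainder is the constant 2, so the polynomials are coprime and gcd = 1.

1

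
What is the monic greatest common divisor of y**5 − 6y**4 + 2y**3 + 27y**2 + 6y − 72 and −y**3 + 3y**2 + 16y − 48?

y**2 − 7y + 12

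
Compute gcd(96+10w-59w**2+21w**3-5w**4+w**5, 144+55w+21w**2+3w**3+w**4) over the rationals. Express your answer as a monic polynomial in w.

16-w+w**2

Repeated division with remainder:
  w**5-5w**4+21w**3-59w**2+10w+96 = (w-8)(w**4+3w**3+21w**2+55w+144) + (24w**3+54w**2+306w+1248)
  w**4+3w**3+21w**2+55w+144 = ((1/24)w+1/32)(24w**3+54w**2+306w+1248) + ((105/16)w**2-(105/16)w+105)
  24w**3+54w**2+306w+1248 = ((128/35)w+416/35)((105/16)w**2-(105/16)w+105) + (0)
Last nonzero remainder: (105/16)w**2-(105/16)w+105. Dividing through by 105/16 gives the monic gcd w**2-w+16.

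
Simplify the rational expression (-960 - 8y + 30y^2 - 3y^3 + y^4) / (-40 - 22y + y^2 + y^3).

(48 - 2y + y^2)/(2 + y)

Apply the Euclidean algorithm:
  y^4 - 3y^3 + 30y^2 - 8y - 960 = (y - 4)(y^3 + y^2 - 22y - 40) + (56y^2 - 56y - 1120)
  y^3 + y^2 - 22y - 40 = ((1/56)y + 1/28)(56y^2 - 56y - 1120) + (0)
Last nonzero remainder: 56y^2 - 56y - 1120. Dividing through by 56 gives the monic gcd y^2 - y - 20.
Cancel y^2 - y - 20 from numerator and denominator to get the reduced form.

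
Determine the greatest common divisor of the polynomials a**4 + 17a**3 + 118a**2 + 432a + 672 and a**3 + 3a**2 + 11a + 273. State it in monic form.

By polynomial division,
  a**4 + 17a**3 + 118a**2 + 432a + 672 = (a + 14)(a**3 + 3a**2 + 11a + 273) + (65a**2 + 5a − 3150)
  a**3 + 3a**2 + 11a + 273 = ((1/65)a + 38/845)(65a**2 + 5a − 3150) + ((10011/169)a + 70077/169)
  65a**2 + 5a − 3150 = ((10985/10011)a − 25350/3337)((10011/169)a + 70077/169) + (0)
Last nonzero remainder: (10011/169)a + 70077/169. Dividing through by 10011/169 gives the monic gcd a + 7.

a + 7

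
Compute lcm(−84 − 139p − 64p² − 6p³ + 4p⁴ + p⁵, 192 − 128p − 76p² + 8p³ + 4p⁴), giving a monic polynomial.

336 + 304p − 245p² − 307p³ − 98p⁴ + 2p⁵ + 7p⁶ + p⁷

Repeated division with remainder:
  p⁵ + 4p⁴ − 6p³ − 64p² − 139p − 84 = ((1/4)p + 1/2)(4p⁴ + 8p³ − 76p² − 128p + 192) + (9p³ + 6p² − 123p − 180)
  4p⁴ + 8p³ − 76p² − 128p + 192 = ((4/9)p + 16/27)(9p³ + 6p² − 123p − 180) + (−(224/9)p² + (224/9)p + 896/3)
  9p³ + 6p² − 123p − 180 = (−(81/224)p − 135/224)(−(224/9)p² + (224/9)p + 896/3) + (0)
Last nonzero remainder: −(224/9)p² + (224/9)p + 896/3. Dividing through by −224/9 gives the monic gcd p² − p − 12.
Then lcm(f, g) = f·g / gcd(f, g); expanding and making the result monic gives the answer.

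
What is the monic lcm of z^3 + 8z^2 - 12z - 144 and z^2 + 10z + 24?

Euclidean algorithm in ℚ[z]:
  z^3 + 8z^2 - 12z - 144 = (z - 2)(z^2 + 10z + 24) + (-16z - 96)
  z^2 + 10z + 24 = (-(1/16)z - 1/4)(-16z - 96) + (0)
Last nonzero remainder: -16z - 96. Dividing through by -16 gives the monic gcd z + 6.
Then lcm(f, g) = f·g / gcd(f, g); expanding and making the result monic gives the answer.

z^4 + 12z^3 + 20z^2 - 192z - 576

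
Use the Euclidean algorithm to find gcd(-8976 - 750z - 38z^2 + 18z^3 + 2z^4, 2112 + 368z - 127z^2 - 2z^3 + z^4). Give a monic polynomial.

-88 + 3z + z^2

By polynomial division,
  2z^4 + 18z^3 - 38z^2 - 750z - 8976 = (2)(z^4 - 2z^3 - 127z^2 + 368z + 2112) + (22z^3 + 216z^2 - 1486z - 13200)
  z^4 - 2z^3 - 127z^2 + 368z + 2112 = ((1/22)z - 65/121)(22z^3 + 216z^2 - 1486z - 13200) + ((6846/121)z^2 + (20538/121)z - 54768/11)
  22z^3 + 216z^2 - 1486z - 13200 = ((1331/3423)z + 3025/1141)((6846/121)z^2 + (20538/121)z - 54768/11) + (0)
Last nonzero remainder: (6846/121)z^2 + (20538/121)z - 54768/11. Dividing through by 6846/121 gives the monic gcd z^2 + 3z - 88.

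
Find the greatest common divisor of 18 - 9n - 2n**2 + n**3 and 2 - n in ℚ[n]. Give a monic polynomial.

-2 + n

Apply the Euclidean algorithm:
  n**3 - 2n**2 - 9n + 18 = (-n**2 + 9)(-n + 2) + (0)
Last nonzero remainder: -n + 2. Dividing through by -1 gives the monic gcd n - 2.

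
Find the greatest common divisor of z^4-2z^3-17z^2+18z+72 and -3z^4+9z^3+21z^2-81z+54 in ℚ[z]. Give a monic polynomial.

z^2-9

By polynomial division,
  z^4-2z^3-17z^2+18z+72 = (-1/3)(-3z^4+9z^3+21z^2-81z+54) + (z^3-10z^2-9z+90)
  -3z^4+9z^3+21z^2-81z+54 = (-3z-21)(z^3-10z^2-9z+90) + (-216z^2+1944)
  z^3-10z^2-9z+90 = (-(1/216)z+5/108)(-216z^2+1944) + (0)
Last nonzero remainder: -216z^2+1944. Dividing through by -216 gives the monic gcd z^2-9.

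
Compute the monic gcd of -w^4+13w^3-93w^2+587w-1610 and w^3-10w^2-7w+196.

w-7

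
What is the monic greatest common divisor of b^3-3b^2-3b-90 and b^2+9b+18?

1

Apply the Euclidean algorithm:
  b^3-3b^2-3b-90 = (b-12)(b^2+9b+18) + (87b+126)
  b^2+9b+18 = ((1/87)b+73/841)(87b+126) + (5940/841)
  87b+126 = ((24389/1980)b+5887/330)(5940/841) + (0)
The last nonzero remainder is the constant 5940/841, so the polynomials are coprime and gcd = 1.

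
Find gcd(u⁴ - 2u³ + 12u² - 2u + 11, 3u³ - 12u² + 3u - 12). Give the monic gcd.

Apply the Euclidean algorithm:
  u⁴ - 2u³ + 12u² - 2u + 11 = ((1/3)u + 2/3)(3u³ - 12u² + 3u - 12) + (19u² + 19)
  3u³ - 12u² + 3u - 12 = ((3/19)u - 12/19)(19u² + 19) + (0)
Last nonzero remainder: 19u² + 19. Dividing through by 19 gives the monic gcd u² + 1.

u² + 1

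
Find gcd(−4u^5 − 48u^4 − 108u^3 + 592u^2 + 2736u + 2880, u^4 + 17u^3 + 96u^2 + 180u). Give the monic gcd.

u^2 + 11u + 30

Apply the Euclidean algorithm:
  −4u^5 − 48u^4 − 108u^3 + 592u^2 + 2736u + 2880 = (−4u + 20)(u^4 + 17u^3 + 96u^2 + 180u) + (−64u^3 − 608u^2 − 864u + 2880)
  u^4 + 17u^3 + 96u^2 + 180u = (−(1/64)u − 15/128)(−64u^3 − 608u^2 − 864u + 2880) + ((45/4)u^2 + (495/4)u + 675/2)
  −64u^3 − 608u^2 − 864u + 2880 = (−(256/45)u + 128/15)((45/4)u^2 + (495/4)u + 675/2) + (0)
Last nonzero remainder: (45/4)u^2 + (495/4)u + 675/2. Dividing through by 45/4 gives the monic gcd u^2 + 11u + 30.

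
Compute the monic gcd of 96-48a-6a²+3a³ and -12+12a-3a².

Repeated division with remainder:
  3a³-6a²-48a+96 = (-a-2)(-3a²+12a-12) + (-36a+72)
  -3a²+12a-12 = ((1/12)a-1/6)(-36a+72) + (0)
Last nonzero remainder: -36a+72. Dividing through by -36 gives the monic gcd a-2.

-2+a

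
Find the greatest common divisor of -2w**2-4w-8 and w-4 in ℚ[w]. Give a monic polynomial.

1

Repeated division with remainder:
  -2w**2-4w-8 = (-2w-12)(w-4) + (-56)
  w-4 = (-(1/56)w+1/14)(-56) + (0)
The last nonzero remainder is the constant -56, so the polynomials are coprime and gcd = 1.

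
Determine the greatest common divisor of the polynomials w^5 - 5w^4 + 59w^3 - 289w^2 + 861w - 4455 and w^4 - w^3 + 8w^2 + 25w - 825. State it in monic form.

w^3 - 6w^2 + 38w - 165

Euclidean algorithm in ℚ[w]:
  w^5 - 5w^4 + 59w^3 - 289w^2 + 861w - 4455 = (w - 4)(w^4 - w^3 + 8w^2 + 25w - 825) + (47w^3 - 282w^2 + 1786w - 7755)
  w^4 - w^3 + 8w^2 + 25w - 825 = ((1/47)w + 5/47)(47w^3 - 282w^2 + 1786w - 7755) + (0)
Last nonzero remainder: 47w^3 - 282w^2 + 1786w - 7755. Dividing through by 47 gives the monic gcd w^3 - 6w^2 + 38w - 165.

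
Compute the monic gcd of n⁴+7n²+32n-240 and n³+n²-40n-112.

Apply the Euclidean algorithm:
  n⁴+7n²+32n-240 = (n-1)(n³+n²-40n-112) + (48n²+104n-352)
  n³+n²-40n-112 = ((1/48)n-7/288)(48n²+104n-352) + (-(1085/36)n-1085/9)
  48n²+104n-352 = (-(1728/1085)n+3168/1085)(-(1085/36)n-1085/9) + (0)
Last nonzero remainder: -(1085/36)n-1085/9. Dividing through by -1085/36 gives the monic gcd n+4.

n+4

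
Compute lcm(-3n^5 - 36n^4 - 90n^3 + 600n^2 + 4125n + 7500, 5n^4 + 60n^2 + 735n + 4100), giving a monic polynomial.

n^7 + 5n^6 - 13n^5 + 82n^4 + 1255n^3 - 1075n^2 - 38875n - 102500

Apply the Euclidean algorithm:
  -3n^5 - 36n^4 - 90n^3 + 600n^2 + 4125n + 7500 = (-(3/5)n - 36/5)(5n^4 + 60n^2 + 735n + 4100) + (-54n^3 + 1473n^2 + 11877n + 37020)
  5n^4 + 60n^2 + 735n + 4100 = (-(5/54)n - 2455/972)(-54n^3 + 1473n^2 + 11877n + 37020) + ((1581155/324)n^2 + (11068085/324)n + 7905775/81)
  -54n^3 + 1473n^2 + 11877n + 37020 = (-(17496/1581155)n + 599724/1581155)((1581155/324)n^2 + (11068085/324)n + 7905775/81) + (0)
Last nonzero remainder: (1581155/324)n^2 + (11068085/324)n + 7905775/81. Dividing through by 1581155/324 gives the monic gcd n^2 + 7n + 20.
Then lcm(f, g) = f·g / gcd(f, g); expanding and making the result monic gives the answer.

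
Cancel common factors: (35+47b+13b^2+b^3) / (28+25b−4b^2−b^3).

Euclidean algorithm in ℚ[b]:
  b^3+13b^2+47b+35 = (−1)(−b^3−4b^2+25b+28) + (9b^2+72b+63)
  −b^3−4b^2+25b+28 = (−(1/9)b+4/9)(9b^2+72b+63) + (0)
Last nonzero remainder: 9b^2+72b+63. Dividing through by 9 gives the monic gcd b^2+8b+7.
Cancel b^2+8b+7 from numerator and denominator to get the reduced form.

(−5−b)/(−4+b)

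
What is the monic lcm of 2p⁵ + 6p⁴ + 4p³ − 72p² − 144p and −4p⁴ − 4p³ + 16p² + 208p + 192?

Apply the Euclidean algorithm:
  2p⁵ + 6p⁴ + 4p³ − 72p² − 144p = (−(1/2)p − 1)(−4p⁴ − 4p³ + 16p² + 208p + 192) + (8p³ + 48p² + 160p + 192)
  −4p⁴ − 4p³ + 16p² + 208p + 192 = (−(1/2)p + 5/2)(8p³ + 48p² + 160p + 192) + (−24p² − 96p − 288)
  8p³ + 48p² + 160p + 192 = (−(1/3)p − 2/3)(−24p² − 96p − 288) + (0)
Last nonzero remainder: −24p² − 96p − 288. Dividing through by −24 gives the monic gcd p² + 4p + 12.
Then lcm(f, g) = f·g / gcd(f, g); expanding and making the result monic gives the answer.

p⁷ − 11p⁵ − 54p⁴ + 28p³ + 360p² + 288p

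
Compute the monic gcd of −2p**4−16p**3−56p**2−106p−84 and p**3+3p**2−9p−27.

p+3

Apply the Euclidean algorithm:
  −2p**4−16p**3−56p**2−106p−84 = (−2p−10)(p**3+3p**2−9p−27) + (−44p**2−250p−354)
  p**3+3p**2−9p−27 = (−(1/44)p+59/968)(−44p**2−250p−354) + (−(875/484)p−2625/484)
  −44p**2−250p−354 = ((21296/875)p+57112/875)(−(875/484)p−2625/484) + (0)
Last nonzero remainder: −(875/484)p−2625/484. Dividing through by −875/484 gives the monic gcd p+3.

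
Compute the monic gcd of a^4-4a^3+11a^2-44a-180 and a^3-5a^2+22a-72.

a^2-a+18

Euclidean algorithm in ℚ[a]:
  a^4-4a^3+11a^2-44a-180 = (a+1)(a^3-5a^2+22a-72) + (-6a^2+6a-108)
  a^3-5a^2+22a-72 = (-(1/6)a+2/3)(-6a^2+6a-108) + (0)
Last nonzero remainder: -6a^2+6a-108. Dividing through by -6 gives the monic gcd a^2-a+18.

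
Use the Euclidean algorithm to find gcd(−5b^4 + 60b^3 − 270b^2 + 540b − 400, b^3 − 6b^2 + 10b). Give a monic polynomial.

b^2 − 6b + 10

Euclidean algorithm in ℚ[b]:
  −5b^4 + 60b^3 − 270b^2 + 540b − 400 = (−5b + 30)(b^3 − 6b^2 + 10b) + (−40b^2 + 240b − 400)
  b^3 − 6b^2 + 10b = (−(1/40)b)(−40b^2 + 240b − 400) + (0)
Last nonzero remainder: −40b^2 + 240b − 400. Dividing through by −40 gives the monic gcd b^2 − 6b + 10.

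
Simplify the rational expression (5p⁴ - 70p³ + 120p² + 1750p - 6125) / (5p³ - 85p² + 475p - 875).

(p² - 2p - 35)/(p - 5)

Euclidean algorithm in ℚ[p]:
  5p⁴ - 70p³ + 120p² + 1750p - 6125 = (p + 3)(5p³ - 85p² + 475p - 875) + (-100p² + 1200p - 3500)
  5p³ - 85p² + 475p - 875 = (-(1/20)p + 1/4)(-100p² + 1200p - 3500) + (0)
Last nonzero remainder: -100p² + 1200p - 3500. Dividing through by -100 gives the monic gcd p² - 12p + 35.
Cancel p² - 12p + 35 from numerator and denominator to get the reduced form.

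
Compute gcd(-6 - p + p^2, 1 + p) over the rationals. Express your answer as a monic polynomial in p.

Euclidean algorithm in ℚ[p]:
  p^2 - p - 6 = (p - 2)(p + 1) + (-4)
  p + 1 = (-(1/4)p - 1/4)(-4) + (0)
The last nonzero remainder is the constant -4, so the polynomials are coprime and gcd = 1.

1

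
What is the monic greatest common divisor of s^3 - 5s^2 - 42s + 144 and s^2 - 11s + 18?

By polynomial division,
  s^3 - 5s^2 - 42s + 144 = (s + 6)(s^2 - 11s + 18) + (6s + 36)
  s^2 - 11s + 18 = ((1/6)s - 17/6)(6s + 36) + (120)
  6s + 36 = ((1/20)s + 3/10)(120) + (0)
The last nonzero remainder is the constant 120, so the polynomials are coprime and gcd = 1.

1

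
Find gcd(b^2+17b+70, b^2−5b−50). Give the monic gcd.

Euclidean algorithm in ℚ[b]:
  b^2+17b+70 = (b^2−5b−50) + (22b+120)
  b^2−5b−50 = ((1/22)b−115/242)(22b+120) + (850/121)
  22b+120 = ((1331/425)b+1452/85)(850/121) + (0)
The last nonzero remainder is the constant 850/121, so the polynomials are coprime and gcd = 1.

1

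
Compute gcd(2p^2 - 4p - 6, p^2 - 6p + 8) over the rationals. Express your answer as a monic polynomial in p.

1

By polynomial division,
  2p^2 - 4p - 6 = (2)(p^2 - 6p + 8) + (8p - 22)
  p^2 - 6p + 8 = ((1/8)p - 13/32)(8p - 22) + (-15/16)
  8p - 22 = (-(128/15)p + 352/15)(-15/16) + (0)
The last nonzero remainder is the constant -15/16, so the polynomials are coprime and gcd = 1.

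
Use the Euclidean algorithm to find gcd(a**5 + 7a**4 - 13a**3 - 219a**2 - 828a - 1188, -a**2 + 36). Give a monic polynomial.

a**2 - 36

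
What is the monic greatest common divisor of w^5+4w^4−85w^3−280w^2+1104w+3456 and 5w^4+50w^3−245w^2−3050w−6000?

w^2−5w−24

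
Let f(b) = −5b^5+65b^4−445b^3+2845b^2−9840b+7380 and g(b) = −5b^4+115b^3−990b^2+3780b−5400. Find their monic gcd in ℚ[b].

Apply the Euclidean algorithm:
  −5b^5+65b^4−445b^3+2845b^2−9840b+7380 = (b+10)(−5b^4+115b^3−990b^2+3780b−5400) + (−605b^3+8965b^2−42240b+61380)
  −5b^4+115b^3−990b^2+3780b−5400 = ((1/121)b−90/1331)(−605b^3+8965b^2−42240b+61380) + (−(4200/121)b^2+(50400/121)b−151200/121)
  −605b^3+8965b^2−42240b+61380 = ((14641/840)b−41261/840)(−(4200/121)b^2+(50400/121)b−151200/121) + (0)
Last nonzero remainder: −(4200/121)b^2+(50400/121)b−151200/121. Dividing through by −4200/121 gives the monic gcd b^2−12b+36.

b^2−12b+36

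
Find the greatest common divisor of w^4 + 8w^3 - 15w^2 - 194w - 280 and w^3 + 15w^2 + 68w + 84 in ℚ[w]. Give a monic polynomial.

w^2 + 9w + 14

Euclidean algorithm in ℚ[w]:
  w^4 + 8w^3 - 15w^2 - 194w - 280 = (w - 7)(w^3 + 15w^2 + 68w + 84) + (22w^2 + 198w + 308)
  w^3 + 15w^2 + 68w + 84 = ((1/22)w + 3/11)(22w^2 + 198w + 308) + (0)
Last nonzero remainder: 22w^2 + 198w + 308. Dividing through by 22 gives the monic gcd w^2 + 9w + 14.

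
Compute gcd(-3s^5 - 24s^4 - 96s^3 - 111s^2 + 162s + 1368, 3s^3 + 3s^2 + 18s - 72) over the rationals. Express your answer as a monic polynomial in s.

s^3 + s^2 + 6s - 24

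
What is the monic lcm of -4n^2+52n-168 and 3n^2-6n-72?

n^3-9n^2-10n+168

Euclidean algorithm in ℚ[n]:
  -4n^2+52n-168 = (-4/3)(3n^2-6n-72) + (44n-264)
  3n^2-6n-72 = ((3/44)n+3/11)(44n-264) + (0)
Last nonzero remainder: 44n-264. Dividing through by 44 gives the monic gcd n-6.
Then lcm(f, g) = f·g / gcd(f, g); expanding and making the result monic gives the answer.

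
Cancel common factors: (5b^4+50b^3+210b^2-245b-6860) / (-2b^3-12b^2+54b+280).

(-5b^3-15b^2-105b+980)/(2b^2-2b-40)

Repeated division with remainder:
  5b^4+50b^3+210b^2-245b-6860 = (-(5/2)b-10)(-2b^3-12b^2+54b+280) + (225b^2+995b-4060)
  -2b^3-12b^2+54b+280 = (-(2/225)b-142/10125)(225b^2+995b-4060) + ((64528/2025)b+451696/2025)
  225b^2+995b-4060 = ((455625/64528)b-293625/16132)((64528/2025)b+451696/2025) + (0)
Last nonzero remainder: (64528/2025)b+451696/2025. Dividing through by 64528/2025 gives the monic gcd b+7.
Cancel b+7 from numerator and denominator to get the reduced form.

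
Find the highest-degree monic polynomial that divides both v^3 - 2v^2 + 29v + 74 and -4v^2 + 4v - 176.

1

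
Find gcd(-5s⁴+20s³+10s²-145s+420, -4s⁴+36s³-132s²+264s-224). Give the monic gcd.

s³-7s²+19s-28

By polynomial division,
  -5s⁴+20s³+10s²-145s+420 = (5/4)(-4s⁴+36s³-132s²+264s-224) + (-25s³+175s²-475s+700)
  -4s⁴+36s³-132s²+264s-224 = ((4/25)s-8/25)(-25s³+175s²-475s+700) + (0)
Last nonzero remainder: -25s³+175s²-475s+700. Dividing through by -25 gives the monic gcd s³-7s²+19s-28.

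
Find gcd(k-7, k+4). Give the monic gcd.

1

By polynomial division,
  k-7 = (k+4) + (-11)
  k+4 = (-(1/11)k-4/11)(-11) + (0)
The last nonzero remainder is the constant -11, so the polynomials are coprime and gcd = 1.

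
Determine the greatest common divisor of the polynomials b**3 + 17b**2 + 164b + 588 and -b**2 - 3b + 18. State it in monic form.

Repeated division with remainder:
  b**3 + 17b**2 + 164b + 588 = (-b - 14)(-b**2 - 3b + 18) + (140b + 840)
  -b**2 - 3b + 18 = (-(1/140)b + 3/140)(140b + 840) + (0)
Last nonzero remainder: 140b + 840. Dividing through by 140 gives the monic gcd b + 6.

b + 6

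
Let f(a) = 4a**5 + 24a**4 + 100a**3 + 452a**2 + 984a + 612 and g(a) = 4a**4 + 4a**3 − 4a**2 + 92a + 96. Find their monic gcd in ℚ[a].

Repeated division with remainder:
  4a**5 + 24a**4 + 100a**3 + 452a**2 + 984a + 612 = (a + 5)(4a**4 + 4a**3 − 4a**2 + 92a + 96) + (84a**3 + 380a**2 + 428a + 132)
  4a**4 + 4a**3 − 4a**2 + 92a + 96 = ((1/21)a − 74/441)(84a**3 + 380a**2 + 428a + 132) + ((17368/441)a**2 + (69472/441)a + 17368/147)
  84a**3 + 380a**2 + 428a + 132 = ((9261/4342)a + 4851/4342)((17368/441)a**2 + (69472/441)a + 17368/147) + (0)
Last nonzero remainder: (17368/441)a**2 + (69472/441)a + 17368/147. Dividing through by 17368/441 gives the monic gcd a**2 + 4a + 3.

a**2 + 4a + 3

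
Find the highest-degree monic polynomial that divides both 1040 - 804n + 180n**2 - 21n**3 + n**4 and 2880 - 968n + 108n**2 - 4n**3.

-10 + n

Repeated division with remainder:
  n**4 - 21n**3 + 180n**2 - 804n + 1040 = (-(1/4)n - 3/2)(-4n**3 + 108n**2 - 968n + 2880) + (100n**2 - 1536n + 5360)
  -4n**3 + 108n**2 - 968n + 2880 = (-(1/25)n + 291/625)(100n**2 - 1536n + 5360) + (-(24024/625)n + 48048/125)
  100n**2 - 1536n + 5360 = (-(15625/6006)n + 41875/3003)(-(24024/625)n + 48048/125) + (0)
Last nonzero remainder: -(24024/625)n + 48048/125. Dividing through by -24024/625 gives the monic gcd n - 10.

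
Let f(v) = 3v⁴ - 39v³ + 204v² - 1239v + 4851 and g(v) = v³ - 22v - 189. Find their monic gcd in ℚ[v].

v - 7

Apply the Euclidean algorithm:
  3v⁴ - 39v³ + 204v² - 1239v + 4851 = (3v - 39)(v³ - 22v - 189) + (270v² - 1530v - 2520)
  v³ - 22v - 189 = ((1/270)v + 17/810)(270v² - 1530v - 2520) + ((175/9)v - 1225/9)
  270v² - 1530v - 2520 = ((486/35)v + 648/35)((175/9)v - 1225/9) + (0)
Last nonzero remainder: (175/9)v - 1225/9. Dividing through by 175/9 gives the monic gcd v - 7.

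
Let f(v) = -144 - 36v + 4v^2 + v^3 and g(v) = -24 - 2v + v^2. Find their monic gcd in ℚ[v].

Euclidean algorithm in ℚ[v]:
  v^3 + 4v^2 - 36v - 144 = (v + 6)(v^2 - 2v - 24) + (0)
The last nonzero remainder v^2 - 2v - 24 is already monic.

-24 - 2v + v^2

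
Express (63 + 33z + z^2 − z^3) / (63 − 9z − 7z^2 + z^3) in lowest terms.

Repeated division with remainder:
  −z^3 + z^2 + 33z + 63 = (−1)(z^3 − 7z^2 − 9z + 63) + (−6z^2 + 24z + 126)
  z^3 − 7z^2 − 9z + 63 = (−(1/6)z + 1/2)(−6z^2 + 24z + 126) + (0)
Last nonzero remainder: −6z^2 + 24z + 126. Dividing through by −6 gives the monic gcd z^2 − 4z − 21.
Cancel z^2 − 4z − 21 from numerator and denominator to get the reduced form.

(−3 − z)/(−3 + z)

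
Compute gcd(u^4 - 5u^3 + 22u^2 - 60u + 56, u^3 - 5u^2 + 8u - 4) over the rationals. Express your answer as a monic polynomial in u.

Euclidean algorithm in ℚ[u]:
  u^4 - 5u^3 + 22u^2 - 60u + 56 = (u)(u^3 - 5u^2 + 8u - 4) + (14u^2 - 56u + 56)
  u^3 - 5u^2 + 8u - 4 = ((1/14)u - 1/14)(14u^2 - 56u + 56) + (0)
Last nonzero remainder: 14u^2 - 56u + 56. Dividing through by 14 gives the monic gcd u^2 - 4u + 4.

u^2 - 4u + 4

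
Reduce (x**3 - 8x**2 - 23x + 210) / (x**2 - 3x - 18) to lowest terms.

(x**2 - 2x - 35)/(x + 3)

Euclidean algorithm in ℚ[x]:
  x**3 - 8x**2 - 23x + 210 = (x - 5)(x**2 - 3x - 18) + (-20x + 120)
  x**2 - 3x - 18 = (-(1/20)x - 3/20)(-20x + 120) + (0)
Last nonzero remainder: -20x + 120. Dividing through by -20 gives the monic gcd x - 6.
Cancel x - 6 from numerator and denominator to get the reduced form.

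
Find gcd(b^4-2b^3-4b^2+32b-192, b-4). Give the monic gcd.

Euclidean algorithm in ℚ[b]:
  b^4-2b^3-4b^2+32b-192 = (b^3+2b^2+4b+48)(b-4) + (0)
The last nonzero remainder b-4 is already monic.

b-4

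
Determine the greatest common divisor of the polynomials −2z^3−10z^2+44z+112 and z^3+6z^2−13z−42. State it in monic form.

By polynomial division,
  −2z^3−10z^2+44z+112 = (−2)(z^3+6z^2−13z−42) + (2z^2+18z+28)
  z^3+6z^2−13z−42 = ((1/2)z−3/2)(2z^2+18z+28) + (0)
Last nonzero remainder: 2z^2+18z+28. Dividing through by 2 gives the monic gcd z^2+9z+14.

z^2+9z+14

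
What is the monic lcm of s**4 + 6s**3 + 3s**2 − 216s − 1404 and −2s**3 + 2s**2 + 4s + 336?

s**6 + 11s**5 + 61s**4 − 33s**3 − 2400s**2 − 13068s − 39312

By polynomial division,
  s**4 + 6s**3 + 3s**2 − 216s − 1404 = (−(1/2)s − 7/2)(−2s**3 + 2s**2 + 4s + 336) + (12s**2 − 34s − 228)
  −2s**3 + 2s**2 + 4s + 336 = (−(1/6)s − 11/36)(12s**2 − 34s − 228) + (−(799/18)s + 799/3)
  12s**2 − 34s − 228 = (−(216/799)s − 684/799)(−(799/18)s + 799/3) + (0)
Last nonzero remainder: −(799/18)s + 799/3. Dividing through by −799/18 gives the monic gcd s − 6.
Then lcm(f, g) = f·g / gcd(f, g); expanding and making the result monic gives the answer.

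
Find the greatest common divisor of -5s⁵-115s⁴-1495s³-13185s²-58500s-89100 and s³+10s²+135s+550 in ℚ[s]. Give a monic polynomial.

s²+5s+110

Repeated division with remainder:
  -5s⁵-115s⁴-1495s³-13185s²-58500s-89100 = (-5s²-65s-170)(s³+10s²+135s+550) + (40s²+200s+4400)
  s³+10s²+135s+550 = ((1/40)s+1/8)(40s²+200s+4400) + (0)
Last nonzero remainder: 40s²+200s+4400. Dividing through by 40 gives the monic gcd s²+5s+110.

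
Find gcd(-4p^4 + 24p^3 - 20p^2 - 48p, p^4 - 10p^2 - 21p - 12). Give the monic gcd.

Repeated division with remainder:
  -4p^4 + 24p^3 - 20p^2 - 48p = (-4)(p^4 - 10p^2 - 21p - 12) + (24p^3 - 60p^2 - 132p - 48)
  p^4 - 10p^2 - 21p - 12 = ((1/24)p + 5/48)(24p^3 - 60p^2 - 132p - 48) + ((7/4)p^2 - (21/4)p - 7)
  24p^3 - 60p^2 - 132p - 48 = ((96/7)p + 48/7)((7/4)p^2 - (21/4)p - 7) + (0)
Last nonzero remainder: (7/4)p^2 - (21/4)p - 7. Dividing through by 7/4 gives the monic gcd p^2 - 3p - 4.

p^2 - 3p - 4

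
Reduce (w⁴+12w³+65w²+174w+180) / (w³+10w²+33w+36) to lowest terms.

Repeated division with remainder:
  w⁴+12w³+65w²+174w+180 = (w+2)(w³+10w²+33w+36) + (12w²+72w+108)
  w³+10w²+33w+36 = ((1/12)w+1/3)(12w²+72w+108) + (0)
Last nonzero remainder: 12w²+72w+108. Dividing through by 12 gives the monic gcd w²+6w+9.
Cancel w²+6w+9 from numerator and denominator to get the reduced form.

(w²+6w+20)/(w+4)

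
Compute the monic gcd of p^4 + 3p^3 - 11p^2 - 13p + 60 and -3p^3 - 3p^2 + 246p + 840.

Repeated division with remainder:
  p^4 + 3p^3 - 11p^2 - 13p + 60 = (-(1/3)p - 2/3)(-3p^3 - 3p^2 + 246p + 840) + (69p^2 + 431p + 620)
  -3p^3 - 3p^2 + 246p + 840 = (-(1/23)p + 362/1587)(69p^2 + 431p + 620) + ((277160/1587)p + 1108640/1587)
  69p^2 + 431p + 620 = ((109503/277160)p + 49197/55432)((277160/1587)p + 1108640/1587) + (0)
Last nonzero remainder: (277160/1587)p + 1108640/1587. Dividing through by 277160/1587 gives the monic gcd p + 4.

p + 4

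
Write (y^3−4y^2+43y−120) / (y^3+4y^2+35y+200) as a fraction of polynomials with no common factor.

(y−3)/(y+5)

Euclidean algorithm in ℚ[y]:
  y^3−4y^2+43y−120 = (y^3+4y^2+35y+200) + (−8y^2+8y−320)
  y^3+4y^2+35y+200 = (−(1/8)y−5/8)(−8y^2+8y−320) + (0)
Last nonzero remainder: −8y^2+8y−320. Dividing through by −8 gives the monic gcd y^2−y+40.
Cancel y^2−y+40 from numerator and denominator to get the reduced form.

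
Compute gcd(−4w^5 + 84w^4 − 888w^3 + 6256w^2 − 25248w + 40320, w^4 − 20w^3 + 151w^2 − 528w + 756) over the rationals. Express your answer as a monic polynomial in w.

By polynomial division,
  −4w^5 + 84w^4 − 888w^3 + 6256w^2 − 25248w + 40320 = (−4w + 4)(w^4 − 20w^3 + 151w^2 − 528w + 756) + (−204w^3 + 3540w^2 − 20112w + 37296)
  w^4 − 20w^3 + 151w^2 − 528w + 756 = (−(1/204)w + 15/1156)(−204w^3 + 3540w^2 − 20112w + 37296) + ((1872/289)w^2 − (24336/289)w + 78624/289)
  −204w^3 + 3540w^2 − 20112w + 37296 = (−(4913/156)w + 10693/78)((1872/289)w^2 − (24336/289)w + 78624/289) + (0)
Last nonzero remainder: (1872/289)w^2 − (24336/289)w + 78624/289. Dividing through by 1872/289 gives the monic gcd w^2 − 13w + 42.

w^2 − 13w + 42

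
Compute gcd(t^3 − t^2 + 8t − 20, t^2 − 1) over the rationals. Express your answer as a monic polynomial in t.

1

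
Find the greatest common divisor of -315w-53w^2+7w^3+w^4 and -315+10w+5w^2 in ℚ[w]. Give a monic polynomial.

Apply the Euclidean algorithm:
  w^4+7w^3-53w^2-315w = ((1/5)w^2+w)(5w^2+10w-315) + (0)
Last nonzero remainder: 5w^2+10w-315. Dividing through by 5 gives the monic gcd w^2+2w-63.

-63+2w+w^2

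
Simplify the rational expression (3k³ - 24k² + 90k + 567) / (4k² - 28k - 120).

Euclidean algorithm in ℚ[k]:
  3k³ - 24k² + 90k + 567 = ((3/4)k - 3/4)(4k² - 28k - 120) + (159k + 477)
  4k² - 28k - 120 = ((4/159)k - 40/159)(159k + 477) + (0)
Last nonzero remainder: 159k + 477. Dividing through by 159 gives the monic gcd k + 3.
Cancel k + 3 from numerator and denominator to get the reduced form.

(3k² - 33k + 189)/(4k - 40)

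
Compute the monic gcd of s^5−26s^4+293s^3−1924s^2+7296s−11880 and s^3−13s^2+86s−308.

s^2−6s+44

By polynomial division,
  s^5−26s^4+293s^3−1924s^2+7296s−11880 = (s^2−13s+38)(s^3−13s^2+86s−308) + (−4s^2+24s−176)
  s^3−13s^2+86s−308 = (−(1/4)s+7/4)(−4s^2+24s−176) + (0)
Last nonzero remainder: −4s^2+24s−176. Dividing through by −4 gives the monic gcd s^2−6s+44.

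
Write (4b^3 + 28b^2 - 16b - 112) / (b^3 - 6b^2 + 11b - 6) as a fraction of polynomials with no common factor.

By polynomial division,
  4b^3 + 28b^2 - 16b - 112 = (4)(b^3 - 6b^2 + 11b - 6) + (52b^2 - 60b - 88)
  b^3 - 6b^2 + 11b - 6 = ((1/52)b - 63/676)(52b^2 - 60b - 88) + ((1200/169)b - 2400/169)
  52b^2 - 60b - 88 = ((2197/300)b + 1859/300)((1200/169)b - 2400/169) + (0)
Last nonzero remainder: (1200/169)b - 2400/169. Dividing through by 1200/169 gives the monic gcd b - 2.
Cancel b - 2 from numerator and denominator to get the reduced form.

(4b^2 + 36b + 56)/(b^2 - 4b + 3)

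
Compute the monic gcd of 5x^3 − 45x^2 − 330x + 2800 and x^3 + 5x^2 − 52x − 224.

By polynomial division,
  5x^3 − 45x^2 − 330x + 2800 = (5)(x^3 + 5x^2 − 52x − 224) + (−70x^2 − 70x + 3920)
  x^3 + 5x^2 − 52x − 224 = (−(1/70)x − 2/35)(−70x^2 − 70x + 3920) + (0)
Last nonzero remainder: −70x^2 − 70x + 3920. Dividing through by −70 gives the monic gcd x^2 + x − 56.

x^2 + x − 56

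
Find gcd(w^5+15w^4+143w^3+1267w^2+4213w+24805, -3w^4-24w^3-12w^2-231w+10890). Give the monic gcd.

w^3+14w^2+88w+605

Apply the Euclidean algorithm:
  w^5+15w^4+143w^3+1267w^2+4213w+24805 = (-(1/3)w-7/3)(-3w^4-24w^3-12w^2-231w+10890) + (83w^3+1162w^2+7304w+50215)
  -3w^4-24w^3-12w^2-231w+10890 = (-(3/83)w+18/83)(83w^3+1162w^2+7304w+50215) + (0)
Last nonzero remainder: 83w^3+1162w^2+7304w+50215. Dividing through by 83 gives the monic gcd w^3+14w^2+88w+605.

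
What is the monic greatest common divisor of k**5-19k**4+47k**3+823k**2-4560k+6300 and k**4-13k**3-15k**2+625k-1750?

k**2-3k-70

Apply the Euclidean algorithm:
  k**5-19k**4+47k**3+823k**2-4560k+6300 = (k-6)(k**4-13k**3-15k**2+625k-1750) + (-16k**3+108k**2+940k-4200)
  k**4-13k**3-15k**2+625k-1750 = (-(1/16)k+25/64)(-16k**3+108k**2+940k-4200) + ((25/16)k**2-(75/16)k-875/8)
  -16k**3+108k**2+940k-4200 = (-(256/25)k+192/5)((25/16)k**2-(75/16)k-875/8) + (0)
Last nonzero remainder: (25/16)k**2-(75/16)k-875/8. Dividing through by 25/16 gives the monic gcd k**2-3k-70.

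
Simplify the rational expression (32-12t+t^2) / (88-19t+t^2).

Repeated division with remainder:
  t^2-12t+32 = (t^2-19t+88) + (7t-56)
  t^2-19t+88 = ((1/7)t-11/7)(7t-56) + (0)
Last nonzero remainder: 7t-56. Dividing through by 7 gives the monic gcd t-8.
Cancel t-8 from numerator and denominator to get the reduced form.

(-4+t)/(-11+t)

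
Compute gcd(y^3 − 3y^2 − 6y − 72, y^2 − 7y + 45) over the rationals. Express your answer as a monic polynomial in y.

1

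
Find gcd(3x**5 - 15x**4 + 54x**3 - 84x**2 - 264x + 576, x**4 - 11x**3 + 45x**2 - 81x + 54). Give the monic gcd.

By polynomial division,
  3x**5 - 15x**4 + 54x**3 - 84x**2 - 264x + 576 = (3x + 18)(x**4 - 11x**3 + 45x**2 - 81x + 54) + (117x**3 - 651x**2 + 1032x - 396)
  x**4 - 11x**3 + 45x**2 - 81x + 54 = ((1/117)x - 212/4563)(117x**3 - 651x**2 + 1032x - 396) + ((9025/1521)x**2 - (45125/1521)x + 18050/507)
  117x**3 - 651x**2 + 1032x - 396 = ((177957/9025)x - 100386/9025)((9025/1521)x**2 - (45125/1521)x + 18050/507) + (0)
Last nonzero remainder: (9025/1521)x**2 - (45125/1521)x + 18050/507. Dividing through by 9025/1521 gives the monic gcd x**2 - 5x + 6.

x**2 - 5x + 6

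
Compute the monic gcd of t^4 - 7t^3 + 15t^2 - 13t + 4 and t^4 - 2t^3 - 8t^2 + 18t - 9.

t^2 - 2t + 1

By polynomial division,
  t^4 - 7t^3 + 15t^2 - 13t + 4 = (t^4 - 2t^3 - 8t^2 + 18t - 9) + (-5t^3 + 23t^2 - 31t + 13)
  t^4 - 2t^3 - 8t^2 + 18t - 9 = (-(1/5)t - 13/25)(-5t^3 + 23t^2 - 31t + 13) + (-(56/25)t^2 + (112/25)t - 56/25)
  -5t^3 + 23t^2 - 31t + 13 = ((125/56)t - 325/56)(-(56/25)t^2 + (112/25)t - 56/25) + (0)
Last nonzero remainder: -(56/25)t^2 + (112/25)t - 56/25. Dividing through by -56/25 gives the monic gcd t^2 - 2t + 1.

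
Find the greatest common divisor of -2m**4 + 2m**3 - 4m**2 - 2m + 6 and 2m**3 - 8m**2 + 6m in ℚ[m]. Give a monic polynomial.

m - 1

Euclidean algorithm in ℚ[m]:
  -2m**4 + 2m**3 - 4m**2 - 2m + 6 = (-m - 3)(2m**3 - 8m**2 + 6m) + (-22m**2 + 16m + 6)
  2m**3 - 8m**2 + 6m = (-(1/11)m + 36/121)(-22m**2 + 16m + 6) + ((216/121)m - 216/121)
  -22m**2 + 16m + 6 = (-(1331/108)m - 121/36)((216/121)m - 216/121) + (0)
Last nonzero remainder: (216/121)m - 216/121. Dividing through by 216/121 gives the monic gcd m - 1.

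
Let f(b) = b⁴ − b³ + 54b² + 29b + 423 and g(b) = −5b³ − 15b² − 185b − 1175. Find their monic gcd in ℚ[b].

b² − 2b + 47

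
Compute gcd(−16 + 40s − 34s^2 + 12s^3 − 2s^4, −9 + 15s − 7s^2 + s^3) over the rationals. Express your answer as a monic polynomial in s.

By polynomial division,
  −2s^4 + 12s^3 − 34s^2 + 40s − 16 = (−2s − 2)(s^3 − 7s^2 + 15s − 9) + (−18s^2 + 52s − 34)
  s^3 − 7s^2 + 15s − 9 = (−(1/18)s + 37/162)(−18s^2 + 52s − 34) + ((100/81)s − 100/81)
  −18s^2 + 52s − 34 = (−(729/50)s + 1377/50)((100/81)s − 100/81) + (0)
Last nonzero remainder: (100/81)s − 100/81. Dividing through by 100/81 gives the monic gcd s − 1.

−1 + s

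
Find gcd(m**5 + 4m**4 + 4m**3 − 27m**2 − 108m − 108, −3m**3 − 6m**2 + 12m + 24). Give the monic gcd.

Euclidean algorithm in ℚ[m]:
  m**5 + 4m**4 + 4m**3 − 27m**2 − 108m − 108 = (−(1/3)m**2 − (2/3)m − 4/3)(−3m**3 − 6m**2 + 12m + 24) + (−19m**2 − 76m − 76)
  −3m**3 − 6m**2 + 12m + 24 = ((3/19)m − 6/19)(−19m**2 − 76m − 76) + (0)
Last nonzero remainder: −19m**2 − 76m − 76. Dividing through by −19 gives the monic gcd m**2 + 4m + 4.

m**2 + 4m + 4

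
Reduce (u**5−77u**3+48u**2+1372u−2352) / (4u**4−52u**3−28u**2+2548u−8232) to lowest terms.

Apply the Euclidean algorithm:
  u**5−77u**3+48u**2+1372u−2352 = ((1/4)u+13/4)(4u**4−52u**3−28u**2+2548u−8232) + (99u**3−498u**2−4851u+24402)
  4u**4−52u**3−28u**2+2548u−8232 = ((4/99)u−1052/3267)(99u**3−498u**2−4851u+24402) + ((8320/1089)u**2−407680/1089)
  99u**3−498u**2−4851u+24402 = ((107811/8320)u−271161/4160)((8320/1089)u**2−407680/1089) + (0)
Last nonzero remainder: (8320/1089)u**2−407680/1089. Dividing through by 8320/1089 gives the monic gcd u**2−49.
Cancel u**2−49 from numerator and denominator to get the reduced form.

(u**3−28u+48)/(4u**2−52u+168)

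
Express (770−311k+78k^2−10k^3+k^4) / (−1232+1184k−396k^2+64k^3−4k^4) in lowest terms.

By polynomial division,
  k^4−10k^3+78k^2−311k+770 = (−1/4)(−4k^4+64k^3−396k^2+1184k−1232) + (6k^3−21k^2−15k+462)
  −4k^4+64k^3−396k^2+1184k−1232 = (−(2/3)k+25/3)(6k^3−21k^2−15k+462) + (−231k^2+1617k−5082)
  6k^3−21k^2−15k+462 = (−(2/77)k−1/11)(−231k^2+1617k−5082) + (0)
Last nonzero remainder: −231k^2+1617k−5082. Dividing through by −231 gives the monic gcd k^2−7k+22.
Cancel k^2−7k+22 from numerator and denominator to get the reduced form.

(−35+3k−k^2)/(56−36k+4k^2)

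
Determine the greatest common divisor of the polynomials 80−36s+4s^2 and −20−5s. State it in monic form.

Apply the Euclidean algorithm:
  4s^2−36s+80 = (−(4/5)s+52/5)(−5s−20) + (288)
  −5s−20 = (−(5/288)s−5/72)(288) + (0)
The last nonzero remainder is the constant 288, so the polynomials are coprime and gcd = 1.

1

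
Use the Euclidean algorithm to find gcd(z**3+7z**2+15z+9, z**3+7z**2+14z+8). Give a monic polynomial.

z+1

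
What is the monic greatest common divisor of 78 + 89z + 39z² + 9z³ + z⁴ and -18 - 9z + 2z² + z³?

6 + 5z + z²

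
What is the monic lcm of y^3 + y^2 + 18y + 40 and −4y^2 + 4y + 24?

Repeated division with remainder:
  y^3 + y^2 + 18y + 40 = (−(1/4)y − 1/2)(−4y^2 + 4y + 24) + (26y + 52)
  −4y^2 + 4y + 24 = (−(2/13)y + 6/13)(26y + 52) + (0)
Last nonzero remainder: 26y + 52. Dividing through by 26 gives the monic gcd y + 2.
Then lcm(f, g) = f·g / gcd(f, g); expanding and making the result monic gives the answer.

y^4 − 2y^3 + 15y^2 − 14y − 120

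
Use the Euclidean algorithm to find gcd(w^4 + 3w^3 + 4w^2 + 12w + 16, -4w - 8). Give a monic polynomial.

w + 2

By polynomial division,
  w^4 + 3w^3 + 4w^2 + 12w + 16 = (-(1/4)w^3 - (1/4)w^2 - (1/2)w - 2)(-4w - 8) + (0)
Last nonzero remainder: -4w - 8. Dividing through by -4 gives the monic gcd w + 2.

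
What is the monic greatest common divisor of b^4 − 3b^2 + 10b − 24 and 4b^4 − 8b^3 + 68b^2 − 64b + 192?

b^2 − b + 4

Repeated division with remainder:
  b^4 − 3b^2 + 10b − 24 = (1/4)(4b^4 − 8b^3 + 68b^2 − 64b + 192) + (2b^3 − 20b^2 + 26b − 72)
  4b^4 − 8b^3 + 68b^2 − 64b + 192 = (2b + 16)(2b^3 − 20b^2 + 26b − 72) + (336b^2 − 336b + 1344)
  2b^3 − 20b^2 + 26b − 72 = ((1/168)b − 3/56)(336b^2 − 336b + 1344) + (0)
Last nonzero remainder: 336b^2 − 336b + 1344. Dividing through by 336 gives the monic gcd b^2 − b + 4.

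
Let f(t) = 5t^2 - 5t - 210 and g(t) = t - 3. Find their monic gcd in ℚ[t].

Repeated division with remainder:
  5t^2 - 5t - 210 = (5t + 10)(t - 3) + (-180)
  t - 3 = (-(1/180)t + 1/60)(-180) + (0)
The last nonzero remainder is the constant -180, so the polynomials are coprime and gcd = 1.

1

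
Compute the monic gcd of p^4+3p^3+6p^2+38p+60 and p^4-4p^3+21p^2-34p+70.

p^2-2p+10

Euclidean algorithm in ℚ[p]:
  p^4+3p^3+6p^2+38p+60 = (p^4-4p^3+21p^2-34p+70) + (7p^3-15p^2+72p-10)
  p^4-4p^3+21p^2-34p+70 = ((1/7)p-13/49)(7p^3-15p^2+72p-10) + ((330/49)p^2-(660/49)p+3300/49)
  7p^3-15p^2+72p-10 = ((343/330)p-49/330)((330/49)p^2-(660/49)p+3300/49) + (0)
Last nonzero remainder: (330/49)p^2-(660/49)p+3300/49. Dividing through by 330/49 gives the monic gcd p^2-2p+10.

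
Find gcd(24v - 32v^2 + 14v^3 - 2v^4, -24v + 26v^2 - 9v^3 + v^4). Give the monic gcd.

6v - 5v^2 + v^3

By polynomial division,
  -2v^4 + 14v^3 - 32v^2 + 24v = (-2)(v^4 - 9v^3 + 26v^2 - 24v) + (-4v^3 + 20v^2 - 24v)
  v^4 - 9v^3 + 26v^2 - 24v = (-(1/4)v + 1)(-4v^3 + 20v^2 - 24v) + (0)
Last nonzero remainder: -4v^3 + 20v^2 - 24v. Dividing through by -4 gives the monic gcd v^3 - 5v^2 + 6v.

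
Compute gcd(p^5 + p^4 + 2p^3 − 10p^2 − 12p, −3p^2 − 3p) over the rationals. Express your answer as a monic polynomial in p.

p^2 + p

Apply the Euclidean algorithm:
  p^5 + p^4 + 2p^3 − 10p^2 − 12p = (−(1/3)p^3 − (2/3)p + 4)(−3p^2 − 3p) + (0)
Last nonzero remainder: −3p^2 − 3p. Dividing through by −3 gives the monic gcd p^2 + p.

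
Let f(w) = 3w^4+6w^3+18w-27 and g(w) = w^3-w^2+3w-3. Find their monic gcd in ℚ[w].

w^3-w^2+3w-3

Apply the Euclidean algorithm:
  3w^4+6w^3+18w-27 = (3w+9)(w^3-w^2+3w-3) + (0)
The last nonzero remainder w^3-w^2+3w-3 is already monic.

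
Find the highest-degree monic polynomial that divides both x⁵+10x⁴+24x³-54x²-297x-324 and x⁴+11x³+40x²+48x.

Euclidean algorithm in ℚ[x]:
  x⁵+10x⁴+24x³-54x²-297x-324 = (x-1)(x⁴+11x³+40x²+48x) + (-5x³-62x²-249x-324)
  x⁴+11x³+40x²+48x = (-(1/5)x+7/25)(-5x³-62x²-249x-324) + ((189/25)x²+(1323/25)x+2268/25)
  -5x³-62x²-249x-324 = (-(125/189)x-25/7)((189/25)x²+(1323/25)x+2268/25) + (0)
Last nonzero remainder: (189/25)x²+(1323/25)x+2268/25. Dividing through by 189/25 gives the monic gcd x²+7x+12.

x²+7x+12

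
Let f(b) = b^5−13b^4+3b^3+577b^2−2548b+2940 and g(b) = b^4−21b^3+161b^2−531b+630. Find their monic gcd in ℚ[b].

By polynomial division,
  b^5−13b^4+3b^3+577b^2−2548b+2940 = (b+8)(b^4−21b^3+161b^2−531b+630) + (10b^3−180b^2+1070b−2100)
  b^4−21b^3+161b^2−531b+630 = ((1/10)b−3/10)(10b^3−180b^2+1070b−2100) + (0)
Last nonzero remainder: 10b^3−180b^2+1070b−2100. Dividing through by 10 gives the monic gcd b^3−18b^2+107b−210.

b^3−18b^2+107b−210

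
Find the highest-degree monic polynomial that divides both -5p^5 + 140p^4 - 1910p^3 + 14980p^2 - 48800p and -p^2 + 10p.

By polynomial division,
  -5p^5 + 140p^4 - 1910p^3 + 14980p^2 - 48800p = (5p^3 - 90p^2 + 1010p - 4880)(-p^2 + 10p) + (0)
Last nonzero remainder: -p^2 + 10p. Dividing through by -1 gives the monic gcd p^2 - 10p.

p^2 - 10p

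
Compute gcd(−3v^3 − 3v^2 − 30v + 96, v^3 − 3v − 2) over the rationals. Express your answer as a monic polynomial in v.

v − 2

By polynomial division,
  −3v^3 − 3v^2 − 30v + 96 = (−3)(v^3 − 3v − 2) + (−3v^2 − 39v + 90)
  v^3 − 3v − 2 = (−(1/3)v + 13/3)(−3v^2 − 39v + 90) + (196v − 392)
  −3v^2 − 39v + 90 = (−(3/196)v − 45/196)(196v − 392) + (0)
Last nonzero remainder: 196v − 392. Dividing through by 196 gives the monic gcd v − 2.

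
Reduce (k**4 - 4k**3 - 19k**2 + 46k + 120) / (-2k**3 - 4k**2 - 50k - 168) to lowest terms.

(-k**3 + 7k**2 - 2k - 40)/(2k**2 - 2k + 56)

Apply the Euclidean algorithm:
  k**4 - 4k**3 - 19k**2 + 46k + 120 = (-(1/2)k + 3)(-2k**3 - 4k**2 - 50k - 168) + (-32k**2 + 112k + 624)
  -2k**3 - 4k**2 - 50k - 168 = ((1/16)k + 11/32)(-32k**2 + 112k + 624) + (-(255/2)k - 765/2)
  -32k**2 + 112k + 624 = ((64/255)k - 416/255)(-(255/2)k - 765/2) + (0)
Last nonzero remainder: -(255/2)k - 765/2. Dividing through by -255/2 gives the monic gcd k + 3.
Cancel k + 3 from numerator and denominator to get the reduced form.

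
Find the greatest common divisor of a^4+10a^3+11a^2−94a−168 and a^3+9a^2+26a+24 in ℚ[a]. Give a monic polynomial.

a^2+6a+8

Apply the Euclidean algorithm:
  a^4+10a^3+11a^2−94a−168 = (a+1)(a^3+9a^2+26a+24) + (−24a^2−144a−192)
  a^3+9a^2+26a+24 = (−(1/24)a−1/8)(−24a^2−144a−192) + (0)
Last nonzero remainder: −24a^2−144a−192. Dividing through by −24 gives the monic gcd a^2+6a+8.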